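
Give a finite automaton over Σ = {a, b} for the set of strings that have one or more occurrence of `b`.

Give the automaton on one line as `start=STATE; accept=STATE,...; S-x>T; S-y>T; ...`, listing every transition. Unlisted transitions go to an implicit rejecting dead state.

Count `b`s, saturating at 2: state S0 means no `b` yet, S1 means one `b` seen, S2 means more than one. Each `b` increments (capped at S2); other symbols loop. Accept from {S1, S2}.
        a   b  
>  S0   S0  S1 
 * S1   S1  S2 
 * S2   S2  S2 
(> = start, * = accepting)

start=S0; accept=S1,S2; S0-a>S0; S0-b>S1; S1-a>S1; S1-b>S2; S2-a>S2; S2-b>S2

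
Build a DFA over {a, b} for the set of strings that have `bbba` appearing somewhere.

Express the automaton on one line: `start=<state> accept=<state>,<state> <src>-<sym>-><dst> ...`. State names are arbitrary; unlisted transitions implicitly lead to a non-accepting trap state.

start=q0 accept=q4 q0-a->q0 q0-b->q1 q1-a->q0 q1-b->q2 q2-a->q0 q2-b->q3 q3-a->q4 q3-b->q3 q4-a->q4 q4-b->q4

Track how much of `bbba` has been matched so far: state q0 is no progress, q4 is the absorbing accept state reached once `bbba` has occurred. Intermediate states record partial matches; on a mismatch, fall back to the longest reusable overlap.
        a   b  
>  q0   q0  q1 
   q1   q0  q2 
   q2   q0  q3 
   q3   q4  q3 
 * q4   q4  q4 
(> = start, * = accepting)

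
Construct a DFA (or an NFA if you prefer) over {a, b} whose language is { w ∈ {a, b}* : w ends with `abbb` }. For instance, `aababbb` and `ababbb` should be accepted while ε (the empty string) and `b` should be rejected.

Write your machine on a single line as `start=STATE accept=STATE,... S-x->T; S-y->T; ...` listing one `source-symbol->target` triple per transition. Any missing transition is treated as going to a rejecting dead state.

start=s0; accept=s4; s0-a->s1; s0-b->s0; s1-a->s1; s1-b->s2; s2-a->s1; s2-b->s3; s3-a->s1; s3-b->s4; s4-a->s1; s4-b->s0

Let each state record the length of the longest suffix of the input read so far that is also a prefix of `abbb`. s1 means the last symbol is `a`; s2 means the last 2 symbols are `ab`; s3 means the last 3 symbols are `abb`; s4 means the last 4 symbols are `abbb`. Accept only at s4, where the string currently ends in `abbb`.
With 5 states:
        a   b  
>  s0   s1  s0 
   s1   s1  s2 
   s2   s1  s3 
   s3   s1  s4 
 * s4   s1  s0 
(> = start, * = accepting)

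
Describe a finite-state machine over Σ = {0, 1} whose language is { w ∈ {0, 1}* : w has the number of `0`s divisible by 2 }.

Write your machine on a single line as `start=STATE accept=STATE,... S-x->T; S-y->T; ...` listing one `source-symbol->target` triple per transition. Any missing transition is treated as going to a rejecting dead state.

Keep the running count of `0`s modulo 2: each `0` advances along the cycle S0 → S1 → S0 while other symbols loop. Accept at S0.
        0   1  
>* S0   S1  S0 
   S1   S0  S1 
(> = start, * = accepting)

start=S0; accept=S0; S0-0->S1; S0-1->S0; S1-0->S0; S1-1->S1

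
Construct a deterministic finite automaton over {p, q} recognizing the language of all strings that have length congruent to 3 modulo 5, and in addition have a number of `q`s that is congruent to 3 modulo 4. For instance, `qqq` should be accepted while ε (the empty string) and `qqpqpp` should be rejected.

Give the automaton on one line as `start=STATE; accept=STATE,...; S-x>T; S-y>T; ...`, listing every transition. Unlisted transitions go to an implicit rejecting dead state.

start=S0; accept=S9; S0-p>S1; S0-q>S2; S1-p>S3; S1-q>S4; S2-p>S4; S2-q>S5; S3-p>S6; S3-q>S7; S4-p>S7; S4-q>S8; S5-p>S8; S5-q>S9; S6-p>S10; S6-q>S11; S7-p>S11; S7-q>S12; S8-p>S12; S8-q>S13; S9-p>S13; S9-q>S10; S10-p>S0; S10-q>S14; S11-p>S14; S11-q>S15; S12-p>S15; S12-q>S16; S13-p>S16; S13-q>S0; S14-p>S2; S14-q>S17; S15-p>S17; S15-q>S18; S16-p>S18; S16-q>S1; S17-p>S5; S17-q>S19; S18-p>S19; S18-q>S3; S19-p>S9; S19-q>S6

Handle the two conditions separately and then intersect. The first has 5 states tracking the input length modulo 5; the second has 4 states tracking the count of `q`s modulo 4. A product state is a pair (one from each), accepting exactly when both do.
A 20-state machine:
          p    q  
>  S0     S1   S2 
   S1     S3   S4 
   S2     S4   S5 
   S3     S6   S7 
   S4     S7   S8 
   S5     S8   S9 
   S6    S10  S11 
   S7    S11  S12 
   S8    S12  S13 
 * S9    S13  S10 
   S10    S0  S14 
   S11   S14  S15 
   S12   S15  S16 
   S13   S16   S0 
   S14    S2  S17 
   S15   S17  S18 
   S16   S18   S1 
   S17    S5  S19 
   S18   S19   S3 
   S19    S9   S6 
(> = start, * = accepting)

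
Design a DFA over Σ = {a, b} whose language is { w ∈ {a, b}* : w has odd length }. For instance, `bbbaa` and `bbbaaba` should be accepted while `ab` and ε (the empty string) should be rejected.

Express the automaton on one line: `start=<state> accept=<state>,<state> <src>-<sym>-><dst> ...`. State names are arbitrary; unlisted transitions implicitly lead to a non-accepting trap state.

start=s0 accept=s1 s0-a->s1 s0-b->s1 s1-a->s0 s1-b->s0

Only the length mod 2 matters, so use a 2-cycle: from any state, every input symbol moves to the next state, wrapping s1 back to s0. Mark s1 accepting.
A 2-state machine:
        a   b  
>  s0   s1  s1 
 * s1   s0  s0 
(> = start, * = accepting)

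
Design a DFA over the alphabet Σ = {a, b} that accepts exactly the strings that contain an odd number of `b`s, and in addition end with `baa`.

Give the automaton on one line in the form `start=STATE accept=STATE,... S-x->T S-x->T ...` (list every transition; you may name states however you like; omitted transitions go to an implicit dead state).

Build one automaton per condition and run them in lockstep. The first has 2 states tracking the count of `b`s modulo 2; the second has 4 states tracking how much of the suffix `baa` has currently been matched. A product state is a pair (one from each), accepting exactly when both do. Minimizing collapses redundant product states.
5 states suffice.
        a   b  
>  s0   s0  s1 
   s1   s2  s0 
   s2   s3  s0 
 * s3   s4  s0 
   s4   s4  s0 
(> = start, * = accepting)

start=s0 accept=s3 s0-a->s0 s0-b->s1 s1-a->s2 s1-b->s0 s2-a->s3 s2-b->s0 s3-a->s4 s3-b->s0 s4-a->s4 s4-b->s0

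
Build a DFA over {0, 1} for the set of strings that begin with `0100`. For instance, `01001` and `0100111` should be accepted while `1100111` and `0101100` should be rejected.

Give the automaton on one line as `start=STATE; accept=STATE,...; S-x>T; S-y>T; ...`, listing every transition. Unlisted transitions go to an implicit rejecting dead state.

start=q0; accept=q4; q0-0>q1; q0-1>q5; q1-0>q5; q1-1>q2; q2-0>q3; q2-1>q5; q3-0>q4; q3-1>q5; q4-0>q4; q4-1>q4; q5-0>q5; q5-1>q5

Check the first 4 symbols one by one: q0 through q3 record how many have matched `0100` so far; any wrong symbol goes to the dead state q5. After all 4 match we enter the accepting sink q4.
A 6-state machine:
        0   1  
>  q0   q1  q5 
   q1   q5  q2 
   q2   q3  q5 
   q3   q4  q5 
 * q4   q4  q4 
   q5   q5  q5 
(> = start, * = accepting)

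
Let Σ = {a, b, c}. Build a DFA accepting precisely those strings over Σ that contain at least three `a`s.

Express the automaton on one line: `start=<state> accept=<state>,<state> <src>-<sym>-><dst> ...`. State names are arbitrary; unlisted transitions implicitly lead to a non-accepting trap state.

start=S0 accept=S3,S4 S0-a->S1 S0-b->S0 S0-c->S0 S1-a->S2 S1-b->S1 S1-c->S1 S2-a->S3 S2-b->S2 S2-c->S2 S3-a->S4 S3-b->S3 S3-c->S3 S4-a->S4 S4-b->S4 S4-c->S4

Only the number of `a`s matters, and only up to 4. Make a chain S0 → S1 → S2 → S3 → S4 advanced by each `a` (with S4 absorbing); every other symbol self-loops. The accepting set is {S3, S4}.
5 states suffice.
        a   b   c  
>  S0   S1  S0  S0 
   S1   S2  S1  S1 
   S2   S3  S2  S2 
 * S3   S4  S3  S3 
 * S4   S4  S4  S4 
(> = start, * = accepting)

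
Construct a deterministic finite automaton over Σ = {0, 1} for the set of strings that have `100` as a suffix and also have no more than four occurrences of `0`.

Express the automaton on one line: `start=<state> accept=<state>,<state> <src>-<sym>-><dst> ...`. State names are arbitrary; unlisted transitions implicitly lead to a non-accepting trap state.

Handle the two conditions separately and then intersect. The first has 4 states tracking how much of the suffix `100` has currently been matched; the second has 6 states tracking the count of `0`s, saturating at 5. A product state is a pair (one from each), accepting exactly when both do.
21 states suffice.
          0    1  
>  q0     q1   q2 
   q1     q3   q4 
   q2     q5   q2 
   q3     q6   q7 
   q4     q8   q4 
   q5     q9   q4 
   q6    q10  q11 
   q7    q12   q7 
   q8    q13   q7 
 * q9     q6   q7 
   q10   q14  q15 
   q11   q16  q11 
   q12   q17  q11 
 * q13   q10  q11 
   q14   q14  q18 
   q15   q19  q15 
   q16   q20  q15 
 * q17   q14  q15 
   q18   q19  q18 
   q19   q20  q18 
   q20   q14  q18 
(> = start, * = accepting)

start=q0 accept=q9,q13,q17 q0-0->q1 q0-1->q2 q1-0->q3 q1-1->q4 q2-0->q5 q2-1->q2 q3-0->q6 q3-1->q7 q4-0->q8 q4-1->q4 q5-0->q9 q5-1->q4 q6-0->q10 q6-1->q11 q7-0->q12 q7-1->q7 q8-0->q13 q8-1->q7 q9-0->q6 q9-1->q7 q10-0->q14 q10-1->q15 q11-0->q16 q11-1->q11 q12-0->q17 q12-1->q11 q13-0->q10 q13-1->q11 q14-0->q14 q14-1->q18 q15-0->q19 q15-1->q15 q16-0->q20 q16-1->q15 q17-0->q14 q17-1->q15 q18-0->q19 q18-1->q18 q19-0->q20 q19-1->q18 q20-0->q14 q20-1->q18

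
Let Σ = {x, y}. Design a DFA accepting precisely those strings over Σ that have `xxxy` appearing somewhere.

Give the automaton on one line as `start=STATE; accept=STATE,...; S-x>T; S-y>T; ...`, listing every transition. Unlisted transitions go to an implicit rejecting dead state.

start=S0; accept=S4; S0-x>S1; S0-y>S0; S1-x>S2; S1-y>S0; S2-x>S3; S2-y>S0; S3-x>S3; S3-y>S4; S4-x>S4; S4-y>S4

Track how much of `xxxy` has been matched so far: state S0 is no progress, S4 is the absorbing accept state reached once `xxxy` has occurred. Intermediate states record partial matches; on a mismatch, fall back to the longest reusable overlap.
A 5-state machine:
        x   y  
>  S0   S1  S0 
   S1   S2  S0 
   S2   S3  S0 
   S3   S3  S4 
 * S4   S4  S4 
(> = start, * = accepting)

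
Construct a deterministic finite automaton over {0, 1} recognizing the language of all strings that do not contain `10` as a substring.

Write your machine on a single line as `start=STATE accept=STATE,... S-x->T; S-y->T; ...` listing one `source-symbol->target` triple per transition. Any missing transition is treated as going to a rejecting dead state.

This is the complement of 'contains `10`'. Use the same substring-matching states — q0 through q2 holding how much of `10` has just been matched — but flip the accepting set: everything except the trap q2 accepts.
With 3 states:
        0   1  
>* q0   q0  q1 
 * q1   q2  q1 
   q2   q2  q2 
(> = start, * = accepting)

start=q0; accept=q0,q1; q0-0->q0; q0-1->q1; q1-0->q2; q1-1->q1; q2-0->q2; q2-1->q2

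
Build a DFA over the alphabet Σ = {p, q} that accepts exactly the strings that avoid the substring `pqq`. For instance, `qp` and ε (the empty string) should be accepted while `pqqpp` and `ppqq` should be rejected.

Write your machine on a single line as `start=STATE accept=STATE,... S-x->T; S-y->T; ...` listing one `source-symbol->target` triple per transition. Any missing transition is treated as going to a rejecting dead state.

Track partial matches of the forbidden pattern `pqq`. State D is a dead state reached once `pqq` has occurred; every other state accepts. A means no part of `pqq` is currently matched.
4 states suffice.
       p  q 
>* A   B  A 
 * B   B  C 
 * C   B  D 
   D   D  D 
(> = start, * = accepting)

start=A; accept=A,B,C; A-p->B; A-q->A; B-p->B; B-q->C; C-p->B; C-q->D; D-p->D; D-q->D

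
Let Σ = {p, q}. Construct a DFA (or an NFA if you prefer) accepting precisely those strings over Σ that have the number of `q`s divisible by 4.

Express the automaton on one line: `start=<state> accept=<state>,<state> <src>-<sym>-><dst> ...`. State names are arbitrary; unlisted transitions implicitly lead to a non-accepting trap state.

The only thing that matters is how many `q`s have appeared, reduced mod 4. Use one state per residue: s0 for 0, …, s3 for 3. Reading `q` moves to the next residue; anything else stays put. s0 is accepting.
4 states suffice.
        p   q  
>* s0   s0  s1 
   s1   s1  s2 
   s2   s2  s3 
   s3   s3  s0 
(> = start, * = accepting)

start=s0 accept=s0 s0-p->s0 s0-q->s1 s1-p->s1 s1-q->s2 s2-p->s2 s2-q->s3 s3-p->s3 s3-q->s0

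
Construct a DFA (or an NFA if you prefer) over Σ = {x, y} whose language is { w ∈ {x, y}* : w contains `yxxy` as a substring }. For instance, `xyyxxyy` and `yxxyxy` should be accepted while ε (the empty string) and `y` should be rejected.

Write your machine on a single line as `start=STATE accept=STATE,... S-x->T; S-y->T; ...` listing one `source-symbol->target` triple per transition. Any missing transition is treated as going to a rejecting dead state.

States A..D record the length of the longest prefix of `yxxy` that matches the current input suffix. Reaching E means `yxxy` has been seen, and we stay there forever. Accept from E.
With 5 states:
       x  y 
>  A   A  B 
   B   C  B 
   C   D  B 
   D   A  E 
 * E   E  E 
(> = start, * = accepting)

start=A; accept=E; A-x->A; A-y->B; B-x->C; B-y->B; C-x->D; C-y->B; D-x->A; D-y->E; E-x->E; E-y->E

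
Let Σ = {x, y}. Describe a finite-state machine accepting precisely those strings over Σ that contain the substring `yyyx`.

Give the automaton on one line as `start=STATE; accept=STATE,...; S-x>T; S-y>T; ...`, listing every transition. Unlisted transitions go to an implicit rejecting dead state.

start=s0; accept=s4; s0-x>s0; s0-y>s1; s1-x>s0; s1-y>s2; s2-x>s0; s2-y>s3; s3-x>s4; s3-y>s3; s4-x>s4; s4-y>s4

States s0..s3 record the length of the longest prefix of `yyyx` that matches the current input suffix. Reaching s4 means `yyyx` has been seen, and we stay there forever. Accept from s4.
With 5 states:
        x   y  
>  s0   s0  s1 
   s1   s0  s2 
   s2   s0  s3 
   s3   s4  s3 
 * s4   s4  s4 
(> = start, * = accepting)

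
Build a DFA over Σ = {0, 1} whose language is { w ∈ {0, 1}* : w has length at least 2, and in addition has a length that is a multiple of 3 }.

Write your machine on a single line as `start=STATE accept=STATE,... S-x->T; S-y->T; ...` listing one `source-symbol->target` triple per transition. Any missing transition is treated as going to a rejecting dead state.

Handle the two conditions separately and then intersect. One (4 states) tracks the input length, saturating at 3; the other (3 states) tracks the input length modulo 3. Each combined state is a pair, one component from each; accept when both components accept.
A 6-state machine:
        0   1  
>  S0   S1  S1 
   S1   S2  S2 
   S2   S3  S3 
 * S3   S4  S4 
   S4   S5  S5 
   S5   S3  S3 
(> = start, * = accepting)

start=S0; accept=S3; S0-0->S1; S0-1->S1; S1-0->S2; S1-1->S2; S2-0->S3; S2-1->S3; S3-0->S4; S3-1->S4; S4-0->S5; S4-1->S5; S5-0->S3; S5-1->S3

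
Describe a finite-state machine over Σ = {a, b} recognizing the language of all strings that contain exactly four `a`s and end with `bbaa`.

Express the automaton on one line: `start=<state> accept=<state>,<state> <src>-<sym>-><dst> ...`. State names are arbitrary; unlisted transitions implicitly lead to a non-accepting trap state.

start=s0 accept=s7 s0-a->s1 s0-b->s0 s1-a->s2 s1-b->s1 s2-a->s3 s2-b->s4 s3-a->s3 s3-b->s3 s4-a->s3 s4-b->s5 s5-a->s6 s5-b->s5 s6-a->s7 s6-b->s3 s7-a->s3 s7-b->s3

Build one automaton per condition and run them in lockstep. The first has 6 states tracking the count of `a`s, saturating at 5; the second has 5 states tracking how much of the suffix `bbaa` has currently been matched. A product state is a pair (one from each), accepting exactly when both do. Minimizing collapses redundant product states.
With 8 states:
        a   b  
>  s0   s1  s0 
   s1   s2  s1 
   s2   s3  s4 
   s3   s3  s3 
   s4   s3  s5 
   s5   s6  s5 
   s6   s7  s3 
 * s7   s3  s3 
(> = start, * = accepting)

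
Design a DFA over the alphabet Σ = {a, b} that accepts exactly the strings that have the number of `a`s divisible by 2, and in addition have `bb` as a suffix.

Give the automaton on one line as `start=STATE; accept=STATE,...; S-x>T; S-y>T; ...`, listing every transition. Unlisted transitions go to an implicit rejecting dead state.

start=S0; accept=S4; S0-a>S1; S0-b>S2; S1-a>S0; S1-b>S3; S2-a>S1; S2-b>S4; S3-a>S0; S3-b>S5; S4-a>S1; S4-b>S4; S5-a>S0; S5-b>S5

Run two small machines in parallel and take their product. One (2 states) tracks the count of `a`s modulo 2; the other (3 states) tracks how much of the suffix `bb` has currently been matched. Each combined state is a pair, one component from each; accept when both components accept.
6 states suffice.
        a   b  
>  S0   S1  S2 
   S1   S0  S3 
   S2   S1  S4 
   S3   S0  S5 
 * S4   S1  S4 
   S5   S0  S5 
(> = start, * = accepting)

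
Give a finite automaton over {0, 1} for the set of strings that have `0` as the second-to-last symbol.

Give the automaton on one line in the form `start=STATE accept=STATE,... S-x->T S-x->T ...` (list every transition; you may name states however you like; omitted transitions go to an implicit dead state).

A DFA must remember the last 2 symbols (since which symbol is second-to-last isn't known until the input ends). Use one state per possible window of the last ≤2 symbols; accept from those whose window starts with `0`.
With 7 states:
       0  1 
>  A   B  C 
   B   D  E 
   C   F  G 
 * D   D  E 
 * E   F  G 
   F   D  E 
   G   F  G 
(> = start, * = accepting)

start=A accept=D,E A-0->B A-1->C B-0->D B-1->E C-0->F C-1->G D-0->D D-1->E E-0->F E-1->G F-0->D F-1->E G-0->F G-1->G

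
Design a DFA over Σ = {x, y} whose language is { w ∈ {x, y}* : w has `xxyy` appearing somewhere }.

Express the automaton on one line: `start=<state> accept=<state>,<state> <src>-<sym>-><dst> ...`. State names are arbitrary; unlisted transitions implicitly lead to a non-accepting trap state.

Track how much of `xxyy` has been matched so far: state S0 is no progress, S4 is the absorbing accept state reached once `xxyy` has occurred. Intermediate states record partial matches; on a mismatch, fall back to the longest reusable overlap.
A 5-state machine:
        x   y  
>  S0   S1  S0 
   S1   S2  S0 
   S2   S2  S3 
   S3   S1  S4 
 * S4   S4  S4 
(> = start, * = accepting)

start=S0 accept=S4 S0-x->S1 S0-y->S0 S1-x->S2 S1-y->S0 S2-x->S2 S2-y->S3 S3-x->S1 S3-y->S4 S4-x->S4 S4-y->S4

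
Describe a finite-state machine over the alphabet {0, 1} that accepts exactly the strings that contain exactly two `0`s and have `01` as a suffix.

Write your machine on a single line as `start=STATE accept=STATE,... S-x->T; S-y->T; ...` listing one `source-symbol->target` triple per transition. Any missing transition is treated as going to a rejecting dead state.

start=s0; accept=s5; s0-0->s1; s0-1->s0; s1-0->s2; s1-1->s3; s2-0->s4; s2-1->s5; s3-0->s2; s3-1->s6; s4-0->s4; s4-1->s7; s5-0->s4; s5-1->s8; s6-0->s2; s6-1->s6; s7-0->s4; s7-1->s9; s8-0->s4; s8-1->s8; s9-0->s4; s9-1->s9

Build one automaton per condition and run them in lockstep. One (4 states) tracks the count of `0`s, saturating at 3; the other (3 states) tracks how much of the suffix `01` has currently been matched. Each combined state is a pair, one component from each; accept when both components accept.
With 10 states:
        0   1  
>  s0   s1  s0 
   s1   s2  s3 
   s2   s4  s5 
   s3   s2  s6 
   s4   s4  s7 
 * s5   s4  s8 
   s6   s2  s6 
   s7   s4  s9 
   s8   s4  s8 
   s9   s4  s9 
(> = start, * = accepting)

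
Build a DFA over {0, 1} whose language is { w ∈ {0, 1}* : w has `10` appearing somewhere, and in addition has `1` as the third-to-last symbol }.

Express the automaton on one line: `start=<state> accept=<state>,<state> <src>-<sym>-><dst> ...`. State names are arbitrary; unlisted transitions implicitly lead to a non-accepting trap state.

Build one automaton per condition and run them in lockstep. One (3 states) tracks whether and how much of `10` has been seen; the other (15 states) tracks the last 3 symbols read. Each combined state is a pair, one component from each; accept when both components accept.
With 19 states:
          0    1  
>  S0     S1   S2 
   S1     S3   S4 
   S2     S5   S6 
   S3     S7   S8 
   S4     S9  S10 
   S5    S11  S12 
   S6    S13  S14 
   S7     S7   S8 
   S8     S9  S10 
   S9    S11  S12 
   S10   S13  S14 
 * S11   S15  S16 
 * S12    S9  S17 
 * S13   S11  S12 
   S14   S13  S14 
   S15   S15  S16 
   S16    S9  S17 
   S17   S13  S18 
 * S18   S13  S18 
(> = start, * = accepting)

start=S0 accept=S11,S12,S13,S18 S0-0->S1 S0-1->S2 S1-0->S3 S1-1->S4 S2-0->S5 S2-1->S6 S3-0->S7 S3-1->S8 S4-0->S9 S4-1->S10 S5-0->S11 S5-1->S12 S6-0->S13 S6-1->S14 S7-0->S7 S7-1->S8 S8-0->S9 S8-1->S10 S9-0->S11 S9-1->S12 S10-0->S13 S10-1->S14 S11-0->S15 S11-1->S16 S12-0->S9 S12-1->S17 S13-0->S11 S13-1->S12 S14-0->S13 S14-1->S14 S15-0->S15 S15-1->S16 S16-0->S9 S16-1->S17 S17-0->S13 S17-1->S18 S18-0->S13 S18-1->S18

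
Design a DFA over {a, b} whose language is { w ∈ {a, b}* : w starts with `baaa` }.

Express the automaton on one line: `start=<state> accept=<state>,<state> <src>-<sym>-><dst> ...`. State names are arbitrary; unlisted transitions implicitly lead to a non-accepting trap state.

Walk along `baaa` while the input agrees: from s0 take `b` to s1, and so on. Any deviation drops to the rejecting sink s5. Once s4 is reached the prefix is confirmed and every continuation is accepted.
A 6-state machine:
        a   b  
>  s0   s5  s1 
   s1   s2  s5 
   s2   s3  s5 
   s3   s4  s5 
 * s4   s4  s4 
   s5   s5  s5 
(> = start, * = accepting)

start=s0 accept=s4 s0-a->s5 s0-b->s1 s1-a->s2 s1-b->s5 s2-a->s3 s2-b->s5 s3-a->s4 s3-b->s5 s4-a->s4 s4-b->s4 s5-a->s5 s5-b->s5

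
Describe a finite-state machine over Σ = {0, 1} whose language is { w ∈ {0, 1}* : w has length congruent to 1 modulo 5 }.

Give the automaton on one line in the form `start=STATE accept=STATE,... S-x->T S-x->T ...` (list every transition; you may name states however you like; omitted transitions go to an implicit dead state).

start=A accept=B A-0->B A-1->B B-0->C B-1->C C-0->D C-1->D D-0->E D-1->E E-0->A E-1->A

Only the length mod 5 matters, so use a 5-cycle: from any state, every input symbol moves to the next state, wrapping E back to A. Mark B accepting.
       0  1 
>  A   B  B 
 * B   C  C 
   C   D  D 
   D   E  E 
   E   A  A 
(> = start, * = accepting)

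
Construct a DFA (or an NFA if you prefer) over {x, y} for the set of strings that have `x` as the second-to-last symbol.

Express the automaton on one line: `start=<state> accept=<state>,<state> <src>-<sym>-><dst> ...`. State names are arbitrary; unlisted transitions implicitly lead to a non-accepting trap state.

A DFA must remember the last 2 symbols (since which symbol is second-to-last isn't known until the input ends). Use one state per possible window of the last ≤2 symbols; accept from those whose window starts with `x`.
       x  y 
>  A   B  C 
   B   D  E 
   C   F  G 
 * D   D  E 
 * E   F  G 
   F   D  E 
   G   F  G 
(> = start, * = accepting)

start=A accept=D,E A-x->B A-y->C B-x->D B-y->E C-x->F C-y->G D-x->D D-y->E E-x->F E-y->G F-x->D F-y->E G-x->F G-y->G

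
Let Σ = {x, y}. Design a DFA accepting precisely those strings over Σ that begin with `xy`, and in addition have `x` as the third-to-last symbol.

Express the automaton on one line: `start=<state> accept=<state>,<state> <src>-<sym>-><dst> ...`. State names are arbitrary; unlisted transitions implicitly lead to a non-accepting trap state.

start=s0 accept=s9,s10,s21,s22 s0-x->s1 s0-y->s2 s1-x->s3 s1-y->s4 s2-x->s5 s2-y->s6 s3-x->s7 s3-y->s8 s4-x->s9 s4-y->s10 s5-x->s11 s5-y->s12 s6-x->s13 s6-y->s14 s7-x->s7 s7-y->s8 s8-x->s15 s8-y->s16 s9-x->s17 s9-y->s18 s10-x->s19 s10-y->s20 s11-x->s7 s11-y->s8 s12-x->s15 s12-y->s16 s13-x->s11 s13-y->s12 s14-x->s13 s14-y->s14 s15-x->s11 s15-y->s12 s16-x->s13 s16-y->s14 s17-x->s21 s17-y->s22 s18-x->s9 s18-y->s10 s19-x->s17 s19-y->s18 s20-x->s19 s20-y->s20 s21-x->s21 s21-y->s22 s22-x->s9 s22-y->s10

Run two small machines in parallel and take their product. One (4 states) tracks whether the input so far still matches the prefix `xy`; the other (15 states) tracks the last 3 symbols read. Each combined state is a pair, one component from each; accept when both components accept.
With 23 states:
          x    y  
>  s0     s1   s2 
   s1     s3   s4 
   s2     s5   s6 
   s3     s7   s8 
   s4     s9  s10 
   s5    s11  s12 
   s6    s13  s14 
   s7     s7   s8 
   s8    s15  s16 
 * s9    s17  s18 
 * s10   s19  s20 
   s11    s7   s8 
   s12   s15  s16 
   s13   s11  s12 
   s14   s13  s14 
   s15   s11  s12 
   s16   s13  s14 
   s17   s21  s22 
   s18    s9  s10 
   s19   s17  s18 
   s20   s19  s20 
 * s21   s21  s22 
 * s22    s9  s10 
(> = start, * = accepting)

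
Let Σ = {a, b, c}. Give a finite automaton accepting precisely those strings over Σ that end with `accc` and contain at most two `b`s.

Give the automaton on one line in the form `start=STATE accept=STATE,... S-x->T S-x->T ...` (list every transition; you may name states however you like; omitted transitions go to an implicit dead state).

Handle the two conditions separately and then intersect. The first has 5 states tracking how much of the suffix `accc` has currently been matched; the second has 4 states tracking the count of `b`s, saturating at 3. A product state is a pair (one from each), accepting exactly when both do. After merging equivalent states the machine shrinks.
16 states suffice.
          a    b    c  
>  S0     S1   S2   S0 
   S1     S1   S2   S3 
   S2     S4   S5   S2 
   S3     S1   S2   S6 
   S4     S4   S5   S7 
   S5     S8   S9   S5 
   S6     S1   S2  S10 
   S7     S4   S5  S11 
   S8     S8   S9  S12 
   S9     S9   S9   S9 
 * S10    S1   S2   S0 
   S11    S4   S5  S13 
   S12    S8   S9  S14 
 * S13    S4   S5   S2 
   S14    S8   S9  S15 
 * S15    S8   S9   S5 
(> = start, * = accepting)

start=S0 accept=S10,S13,S15 S0-a->S1 S0-b->S2 S0-c->S0 S1-a->S1 S1-b->S2 S1-c->S3 S2-a->S4 S2-b->S5 S2-c->S2 S3-a->S1 S3-b->S2 S3-c->S6 S4-a->S4 S4-b->S5 S4-c->S7 S5-a->S8 S5-b->S9 S5-c->S5 S6-a->S1 S6-b->S2 S6-c->S10 S7-a->S4 S7-b->S5 S7-c->S11 S8-a->S8 S8-b->S9 S8-c->S12 S9-a->S9 S9-b->S9 S9-c->S9 S10-a->S1 S10-b->S2 S10-c->S0 S11-a->S4 S11-b->S5 S11-c->S13 S12-a->S8 S12-b->S9 S12-c->S14 S13-a->S4 S13-b->S5 S13-c->S2 S14-a->S8 S14-b->S9 S14-c->S15 S15-a->S8 S15-b->S9 S15-c->S5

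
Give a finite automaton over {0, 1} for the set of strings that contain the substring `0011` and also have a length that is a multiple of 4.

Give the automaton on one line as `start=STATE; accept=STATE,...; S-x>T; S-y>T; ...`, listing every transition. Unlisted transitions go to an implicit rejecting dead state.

Handle the two conditions separately and then intersect. The first has 5 states tracking whether and how much of `0011` has been seen; the second has 4 states tracking the input length modulo 4. A product state is a pair (one from each), accepting exactly when both do.
20 states suffice.
          0    1  
>  s0     s1   s2 
   s1     s3   s4 
   s2     s5   s4 
   s3     s6   s7 
   s4     s8   s9 
   s5     s6   s9 
   s6    s10  s11 
   s7    s12  s13 
   s8    s10   s0 
   s9    s12   s0 
   s10   s14  s15 
   s11    s1  s16 
   s12   s14   s2 
 * s13   s16  s16 
   s14    s3  s17 
   s15    s5  s18 
   s16   s18  s18 
   s17    s8  s19 
   s18   s19  s19 
   s19   s13  s13 
(> = start, * = accepting)

start=s0; accept=s13; s0-0>s1; s0-1>s2; s1-0>s3; s1-1>s4; s2-0>s5; s2-1>s4; s3-0>s6; s3-1>s7; s4-0>s8; s4-1>s9; s5-0>s6; s5-1>s9; s6-0>s10; s6-1>s11; s7-0>s12; s7-1>s13; s8-0>s10; s8-1>s0; s9-0>s12; s9-1>s0; s10-0>s14; s10-1>s15; s11-0>s1; s11-1>s16; s12-0>s14; s12-1>s2; s13-0>s16; s13-1>s16; s14-0>s3; s14-1>s17; s15-0>s5; s15-1>s18; s16-0>s18; s16-1>s18; s17-0>s8; s17-1>s19; s18-0>s19; s18-1>s19; s19-0>s13; s19-1>s13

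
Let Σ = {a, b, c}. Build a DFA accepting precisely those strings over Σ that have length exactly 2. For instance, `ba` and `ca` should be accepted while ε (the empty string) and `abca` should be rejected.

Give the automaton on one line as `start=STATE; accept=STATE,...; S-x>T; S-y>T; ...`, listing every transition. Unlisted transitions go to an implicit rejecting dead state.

start=q0; accept=q2; q0-a>q1; q0-b>q1; q0-c>q1; q1-a>q2; q1-b>q2; q1-c>q2; q2-a>q3; q2-b>q3; q2-c>q3; q3-a>q3; q3-b>q3; q3-c>q3

Count input length up to 3: every symbol moves from q0 toward q3, which means 'more than 2' and absorbs. Accept from {q2}.
With 4 states:
        a   b   c  
>  q0   q1  q1  q1 
   q1   q2  q2  q2 
 * q2   q3  q3  q3 
   q3   q3  q3  q3 
(> = start, * = accepting)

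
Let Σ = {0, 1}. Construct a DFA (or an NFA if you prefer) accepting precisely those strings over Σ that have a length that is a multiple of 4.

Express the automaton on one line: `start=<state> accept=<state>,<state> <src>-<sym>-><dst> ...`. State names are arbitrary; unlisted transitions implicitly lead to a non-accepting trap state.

Only the length mod 4 matters, so use a 4-cycle: from any state, every input symbol moves to the next state, wrapping s3 back to s0. Mark s0 accepting.
        0   1  
>* s0   s1  s1 
   s1   s2  s2 
   s2   s3  s3 
   s3   s0  s0 
(> = start, * = accepting)

start=s0 accept=s0 s0-0->s1 s0-1->s1 s1-0->s2 s1-1->s2 s2-0->s3 s2-1->s3 s3-0->s0 s3-1->s0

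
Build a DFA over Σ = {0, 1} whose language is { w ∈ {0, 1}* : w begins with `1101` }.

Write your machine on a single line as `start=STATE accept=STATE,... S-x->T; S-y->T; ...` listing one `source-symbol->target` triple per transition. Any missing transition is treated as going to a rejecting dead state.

Check the first 4 symbols one by one: A through D record how many have matched `1101` so far; any wrong symbol goes to the dead state F. After all 4 match we enter the accepting sink E.
6 states suffice.
       0  1 
>  A   F  B 
   B   F  C 
   C   D  F 
   D   F  E 
 * E   E  E 
   F   F  F 
(> = start, * = accepting)

start=A; accept=E; A-0->F; A-1->B; B-0->F; B-1->C; C-0->D; C-1->F; D-0->F; D-1->E; E-0->E; E-1->E; F-0->F; F-1->F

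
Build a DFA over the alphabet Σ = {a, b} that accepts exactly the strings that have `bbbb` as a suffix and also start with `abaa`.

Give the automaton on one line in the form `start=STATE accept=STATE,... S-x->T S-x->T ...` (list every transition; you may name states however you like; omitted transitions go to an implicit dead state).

Run two small machines in parallel and take their product. One (5 states) tracks how much of the suffix `bbbb` has currently been matched; the other (6 states) tracks whether the input so far still matches the prefix `abaa`. Each combined state is a pair, one component from each; accept when both components accept. Minimizing collapses redundant product states.
        a   b  
>  q0   q1  q2 
   q1   q2  q3 
   q2   q2  q2 
   q3   q4  q2 
   q4   q5  q2 
   q5   q5  q6 
   q6   q5  q7 
   q7   q5  q8 
   q8   q5  q9 
 * q9   q5  q9 
(> = start, * = accepting)

start=q0 accept=q9 q0-a->q1 q0-b->q2 q1-a->q2 q1-b->q3 q2-a->q2 q2-b->q2 q3-a->q4 q3-b->q2 q4-a->q5 q4-b->q2 q5-a->q5 q5-b->q6 q6-a->q5 q6-b->q7 q7-a->q5 q7-b->q8 q8-a->q5 q8-b->q9 q9-a->q5 q9-b->q9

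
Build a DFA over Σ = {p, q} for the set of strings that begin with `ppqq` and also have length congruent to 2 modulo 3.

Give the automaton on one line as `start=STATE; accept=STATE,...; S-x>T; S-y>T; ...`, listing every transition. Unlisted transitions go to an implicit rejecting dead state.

Build one automaton per condition and run them in lockstep. The first has 6 states tracking whether the input so far still matches the prefix `ppqq`; the second has 3 states tracking the input length modulo 3. A product state is a pair (one from each), accepting exactly when both do.
With 10 states:
        p   q  
>  S0   S1  S2 
   S1   S3  S4 
   S2   S4  S4 
   S3   S5  S6 
   S4   S5  S5 
   S5   S2  S2 
   S6   S2  S7 
   S7   S8  S8 
 * S8   S9  S9 
   S9   S7  S7 
(> = start, * = accepting)

start=S0; accept=S8; S0-p>S1; S0-q>S2; S1-p>S3; S1-q>S4; S2-p>S4; S2-q>S4; S3-p>S5; S3-q>S6; S4-p>S5; S4-q>S5; S5-p>S2; S5-q>S2; S6-p>S2; S6-q>S7; S7-p>S8; S7-q>S8; S8-p>S9; S8-q>S9; S9-p>S7; S9-q>S7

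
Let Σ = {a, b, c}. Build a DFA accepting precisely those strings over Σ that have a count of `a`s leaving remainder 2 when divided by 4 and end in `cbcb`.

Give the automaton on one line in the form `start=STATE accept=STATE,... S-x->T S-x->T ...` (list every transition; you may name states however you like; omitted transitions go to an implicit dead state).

start=S0 accept=S18 S0-a->S1 S0-b->S0 S0-c->S2 S1-a->S3 S1-b->S1 S1-c->S4 S2-a->S1 S2-b->S5 S2-c->S2 S3-a->S6 S3-b->S3 S3-c->S7 S4-a->S3 S4-b->S8 S4-c->S4 S5-a->S1 S5-b->S0 S5-c->S9 S6-a->S0 S6-b->S6 S6-c->S10 S7-a->S6 S7-b->S11 S7-c->S7 S8-a->S3 S8-b->S1 S8-c->S12 S9-a->S1 S9-b->S13 S9-c->S2 S10-a->S0 S10-b->S14 S10-c->S10 S11-a->S6 S11-b->S3 S11-c->S15 S12-a->S3 S12-b->S16 S12-c->S4 S13-a->S1 S13-b->S0 S13-c->S9 S14-a->S0 S14-b->S6 S14-c->S17 S15-a->S6 S15-b->S18 S15-c->S7 S16-a->S3 S16-b->S1 S16-c->S12 S17-a->S0 S17-b->S19 S17-c->S10 S18-a->S6 S18-b->S3 S18-c->S15 S19-a->S0 S19-b->S6 S19-c->S17

Handle the two conditions separately and then intersect. One (4 states) tracks the count of `a`s modulo 4; the other (5 states) tracks how much of the suffix `cbcb` has currently been matched. Each combined state is a pair, one component from each; accept when both components accept.
20 states suffice.
          a    b    c  
>  S0     S1   S0   S2 
   S1     S3   S1   S4 
   S2     S1   S5   S2 
   S3     S6   S3   S7 
   S4     S3   S8   S4 
   S5     S1   S0   S9 
   S6     S0   S6  S10 
   S7     S6  S11   S7 
   S8     S3   S1  S12 
   S9     S1  S13   S2 
   S10    S0  S14  S10 
   S11    S6   S3  S15 
   S12    S3  S16   S4 
   S13    S1   S0   S9 
   S14    S0   S6  S17 
   S15    S6  S18   S7 
   S16    S3   S1  S12 
   S17    S0  S19  S10 
 * S18    S6   S3  S15 
   S19    S0   S6  S17 
(> = start, * = accepting)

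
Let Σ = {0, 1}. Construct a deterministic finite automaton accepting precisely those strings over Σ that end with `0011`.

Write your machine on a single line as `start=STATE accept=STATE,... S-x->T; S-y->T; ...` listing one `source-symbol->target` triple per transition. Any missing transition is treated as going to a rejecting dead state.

start=q0; accept=q4; q0-0->q1; q0-1->q0; q1-0->q2; q1-1->q0; q2-0->q2; q2-1->q3; q3-0->q1; q3-1->q4; q4-0->q1; q4-1->q0

Let each state record the length of the longest suffix of the input read so far that is also a prefix of `0011`. q1 means the last symbol is `0`; q2 means the last 2 symbols are `00`; q3 means the last 3 symbols are `001`; q4 means the last 4 symbols are `0011`. Accept only at q4, where the string currently ends in `0011`.
        0   1  
>  q0   q1  q0 
   q1   q2  q0 
   q2   q2  q3 
   q3   q1  q4 
 * q4   q1  q0 
(> = start, * = accepting)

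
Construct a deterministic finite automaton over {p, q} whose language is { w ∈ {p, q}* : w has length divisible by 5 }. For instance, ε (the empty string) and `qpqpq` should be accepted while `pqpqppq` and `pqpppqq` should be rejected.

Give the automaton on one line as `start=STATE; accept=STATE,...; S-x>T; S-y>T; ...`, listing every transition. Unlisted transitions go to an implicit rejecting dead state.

Count input length modulo 5: every symbol advances one step around the cycle A → B → C → D → E → A. Accept at A.
       p  q 
>* A   B  B 
   B   C  C 
   C   D  D 
   D   E  E 
   E   A  A 
(> = start, * = accepting)

start=A; accept=A; A-p>B; A-q>B; B-p>C; B-q>C; C-p>D; C-q>D; D-p>E; D-q>E; E-p>A; E-q>A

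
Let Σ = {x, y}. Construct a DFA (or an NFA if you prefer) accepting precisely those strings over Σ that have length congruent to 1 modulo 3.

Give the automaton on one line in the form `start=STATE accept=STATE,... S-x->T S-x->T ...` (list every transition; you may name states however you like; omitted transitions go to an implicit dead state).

start=q0 accept=q1 q0-x->q1 q0-y->q1 q1-x->q2 q1-y->q2 q2-x->q0 q2-y->q0

Count input length modulo 3: every symbol advances one step around the cycle q0 → q1 → q2 → q0. Accept at q1.
With 3 states:
        x   y  
>  q0   q1  q1 
 * q1   q2  q2 
   q2   q0  q0 
(> = start, * = accepting)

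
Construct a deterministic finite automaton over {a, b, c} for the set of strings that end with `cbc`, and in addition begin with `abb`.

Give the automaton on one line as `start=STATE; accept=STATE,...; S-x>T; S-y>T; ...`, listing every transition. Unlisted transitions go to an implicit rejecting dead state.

start=q0; accept=q7; q0-a>q1; q0-b>q2; q0-c>q2; q1-a>q2; q1-b>q3; q1-c>q2; q2-a>q2; q2-b>q2; q2-c>q2; q3-a>q2; q3-b>q4; q3-c>q2; q4-a>q4; q4-b>q4; q4-c>q5; q5-a>q4; q5-b>q6; q5-c>q5; q6-a>q4; q6-b>q4; q6-c>q7; q7-a>q4; q7-b>q6; q7-c>q5

Run two small machines in parallel and take their product. The first has 4 states tracking how much of the suffix `cbc` has currently been matched; the second has 5 states tracking whether the input so far still matches the prefix `abb`. A product state is a pair (one from each), accepting exactly when both do. Equivalent product states are then merged.
        a   b   c  
>  q0   q1  q2  q2 
   q1   q2  q3  q2 
   q2   q2  q2  q2 
   q3   q2  q4  q2 
   q4   q4  q4  q5 
   q5   q4  q6  q5 
   q6   q4  q4  q7 
 * q7   q4  q6  q5 
(> = start, * = accepting)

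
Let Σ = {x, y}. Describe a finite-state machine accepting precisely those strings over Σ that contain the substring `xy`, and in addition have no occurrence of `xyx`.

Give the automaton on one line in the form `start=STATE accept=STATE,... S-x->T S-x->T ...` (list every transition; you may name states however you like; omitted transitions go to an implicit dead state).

Build one automaton per condition and run them in lockstep. One (3 states) tracks whether and how much of `xy` has been seen; the other (4 states) tracks partial matches of the forbidden pattern `xyx`. Each combined state is a pair, one component from each; accept when both components accept.
A 6-state machine:
        x   y  
>  s0   s1  s0 
   s1   s1  s2 
 * s2   s3  s4 
   s3   s3  s3 
 * s4   s5  s4 
 * s5   s5  s2 
(> = start, * = accepting)

start=s0 accept=s2,s4,s5 s0-x->s1 s0-y->s0 s1-x->s1 s1-y->s2 s2-x->s3 s2-y->s4 s3-x->s3 s3-y->s3 s4-x->s5 s4-y->s4 s5-x->s5 s5-y->s2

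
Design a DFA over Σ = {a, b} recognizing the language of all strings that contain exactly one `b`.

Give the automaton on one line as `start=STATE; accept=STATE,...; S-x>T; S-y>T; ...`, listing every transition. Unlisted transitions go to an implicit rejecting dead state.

start=S0; accept=S1; S0-a>S0; S0-b>S1; S1-a>S1; S1-b>S2; S2-a>S2; S2-b>S2

Only the number of `b`s matters, and only up to 2. Make a chain S0 → S1 → S2 advanced by each `b` (with S2 absorbing); every other symbol self-loops. The accepting set is {S1}.
3 states suffice.
        a   b  
>  S0   S0  S1 
 * S1   S1  S2 
   S2   S2  S2 
(> = start, * = accepting)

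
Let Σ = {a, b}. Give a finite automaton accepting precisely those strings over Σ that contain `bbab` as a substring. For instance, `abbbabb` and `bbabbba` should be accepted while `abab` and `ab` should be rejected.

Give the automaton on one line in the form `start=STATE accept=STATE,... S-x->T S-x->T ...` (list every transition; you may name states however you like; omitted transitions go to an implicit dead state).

States q0..q3 record the length of the longest prefix of `bbab` that matches the current input suffix. Reaching q4 means `bbab` has been seen, and we stay there forever. Accept from q4.
With 5 states:
        a   b  
>  q0   q0  q1 
   q1   q0  q2 
   q2   q3  q2 
   q3   q0  q4 
 * q4   q4  q4 
(> = start, * = accepting)

start=q0 accept=q4 q0-a->q0 q0-b->q1 q1-a->q0 q1-b->q2 q2-a->q3 q2-b->q2 q3-a->q0 q3-b->q4 q4-a->q4 q4-b->q4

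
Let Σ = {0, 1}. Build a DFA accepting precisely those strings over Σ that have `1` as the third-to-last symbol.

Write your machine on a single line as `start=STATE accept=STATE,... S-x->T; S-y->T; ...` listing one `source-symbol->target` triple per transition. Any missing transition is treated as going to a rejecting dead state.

start=q0; accept=q11,q12,q13,q14; q0-0->q1; q0-1->q2; q1-0->q3; q1-1->q4; q2-0->q5; q2-1->q6; q3-0->q7; q3-1->q8; q4-0->q9; q4-1->q10; q5-0->q11; q5-1->q12; q6-0->q13; q6-1->q14; q7-0->q7; q7-1->q8; q8-0->q9; q8-1->q10; q9-0->q11; q9-1->q12; q10-0->q13; q10-1->q14; q11-0->q7; q11-1->q8; q12-0->q9; q12-1->q10; q13-0->q11; q13-1->q12; q14-0->q13; q14-1->q14

A DFA must remember the last 3 symbols (since which symbol is third-to-last isn't known until the input ends). Use one state per possible window of the last ≤3 symbols; accept from those whose window starts with `1`.
With 15 states:
          0    1  
>  q0     q1   q2 
   q1     q3   q4 
   q2     q5   q6 
   q3     q7   q8 
   q4     q9  q10 
   q5    q11  q12 
   q6    q13  q14 
   q7     q7   q8 
   q8     q9  q10 
   q9    q11  q12 
   q10   q13  q14 
 * q11    q7   q8 
 * q12    q9  q10 
 * q13   q11  q12 
 * q14   q13  q14 
(> = start, * = accepting)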